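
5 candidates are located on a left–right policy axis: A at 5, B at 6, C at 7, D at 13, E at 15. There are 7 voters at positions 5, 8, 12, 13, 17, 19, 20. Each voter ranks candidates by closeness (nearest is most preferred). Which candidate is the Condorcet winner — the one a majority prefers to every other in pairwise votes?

D

With single-peaked preferences on a line, the Condorcet winner is the candidate closest to the median voter.
The median voter (position 13) is closest to D at 13.
Check: D vs B — voters closer to D: 5 of 7.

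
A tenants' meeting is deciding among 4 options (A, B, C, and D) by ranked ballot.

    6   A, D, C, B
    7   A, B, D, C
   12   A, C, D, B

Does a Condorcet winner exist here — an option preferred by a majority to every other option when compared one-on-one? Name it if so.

A

Head-to-head results (25 voters total):
A vs B: A wins 25–0.
A vs C: A wins 25–0.
A vs D: A wins 25–0.
B vs C: C wins 18–7.
B vs D: D wins 18–7.
C vs D: D wins 13–12.
A beats each rival — B (25–0), C (25–0), D (25–0) — so A is the Condorcet winner.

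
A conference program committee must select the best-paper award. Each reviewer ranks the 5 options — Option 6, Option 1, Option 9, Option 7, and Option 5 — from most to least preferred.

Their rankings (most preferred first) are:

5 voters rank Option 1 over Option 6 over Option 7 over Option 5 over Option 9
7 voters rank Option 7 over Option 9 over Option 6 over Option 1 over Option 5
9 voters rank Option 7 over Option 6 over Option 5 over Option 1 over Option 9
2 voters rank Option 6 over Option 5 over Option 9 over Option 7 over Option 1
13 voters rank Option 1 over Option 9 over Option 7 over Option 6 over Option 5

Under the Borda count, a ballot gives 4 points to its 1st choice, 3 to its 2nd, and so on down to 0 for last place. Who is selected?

Borda scores:
  Option 6: 5·3 + 7·2 + 9·3 + 2·4 + 13·1 = 77
  Option 1: 5·4 + 7·1 + 9·1 + 2·0 + 13·4 = 88
  Option 9: 5·0 + 7·3 + 9·0 + 2·2 + 13·3 = 64
  Option 7: 5·2 + 7·4 + 9·4 + 2·1 + 13·2 = 102
  Option 5: 5·1 + 7·0 + 9·2 + 2·3 + 13·0 = 29
Option 7 has the highest total.

Option 7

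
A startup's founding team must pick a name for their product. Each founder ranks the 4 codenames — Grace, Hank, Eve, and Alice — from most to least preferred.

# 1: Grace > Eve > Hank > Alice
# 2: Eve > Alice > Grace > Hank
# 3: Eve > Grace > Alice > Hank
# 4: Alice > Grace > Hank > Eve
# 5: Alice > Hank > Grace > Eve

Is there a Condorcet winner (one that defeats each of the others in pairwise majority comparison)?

Head-to-head results (5 voters total):
Grace vs Hank: Grace wins 4–1.
Grace vs Eve: Grace wins 3–2.
Grace vs Alice: Alice wins 3–2.
Hank vs Eve: Eve wins 3–2.
Hank vs Alice: Alice wins 4–1.
Eve vs Alice: Eve wins 3–2.
No candidate beats all others: Grace beats Eve beats Alice beats Grace, a majority cycle.

No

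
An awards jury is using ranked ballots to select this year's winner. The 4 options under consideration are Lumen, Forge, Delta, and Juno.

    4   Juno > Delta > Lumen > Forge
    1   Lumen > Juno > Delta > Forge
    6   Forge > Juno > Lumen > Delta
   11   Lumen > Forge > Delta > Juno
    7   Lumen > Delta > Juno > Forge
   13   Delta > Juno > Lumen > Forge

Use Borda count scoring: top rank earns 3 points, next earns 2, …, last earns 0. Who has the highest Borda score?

Borda scores:
  Lumen: 4·1 + 3 + 6·1 + 11·3 + 7·3 + 13·1 = 80
  Forge: 4·0 + 0 + 6·3 + 11·2 + 7·0 + 13·0 = 40
  Delta: 4·2 + 1 + 6·0 + 11·1 + 7·2 + 13·3 = 73
  Juno: 4·3 + 2 + 6·2 + 11·0 + 7·1 + 13·2 = 59
Lumen has the highest total.

Lumen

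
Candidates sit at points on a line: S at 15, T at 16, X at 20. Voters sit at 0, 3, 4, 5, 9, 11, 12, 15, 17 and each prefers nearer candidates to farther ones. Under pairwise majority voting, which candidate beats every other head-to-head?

S

With single-peaked preferences on a line, the Condorcet winner is the candidate closest to the median voter.
The median voter (position 9) is closest to S at 15.
Check: S vs T — voters closer to S: 8 of 9.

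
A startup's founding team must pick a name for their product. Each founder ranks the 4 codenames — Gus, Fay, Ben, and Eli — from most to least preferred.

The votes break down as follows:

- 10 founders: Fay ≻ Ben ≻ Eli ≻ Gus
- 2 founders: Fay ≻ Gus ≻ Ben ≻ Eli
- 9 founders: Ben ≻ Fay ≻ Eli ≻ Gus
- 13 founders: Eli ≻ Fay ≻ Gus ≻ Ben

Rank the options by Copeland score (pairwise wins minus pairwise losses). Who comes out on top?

Pairwise results:
  Gus vs Fay: Fay wins 34–0.
  Gus vs Ben: Ben wins 19–15.
  Gus vs Eli: Eli wins 32–2.
  Fay vs Ben: Fay wins 25–9.
  Fay vs Eli: Fay wins 21–13.
  Ben vs Eli: Ben wins 21–13.
Copeland scores (wins − losses):
  Gus: 0 − 3 = -3
  Fay: 3 − 0 = 3
  Ben: 2 − 1 = 1
  Eli: 1 − 2 = -1
Fay has the best Copeland score.

Fay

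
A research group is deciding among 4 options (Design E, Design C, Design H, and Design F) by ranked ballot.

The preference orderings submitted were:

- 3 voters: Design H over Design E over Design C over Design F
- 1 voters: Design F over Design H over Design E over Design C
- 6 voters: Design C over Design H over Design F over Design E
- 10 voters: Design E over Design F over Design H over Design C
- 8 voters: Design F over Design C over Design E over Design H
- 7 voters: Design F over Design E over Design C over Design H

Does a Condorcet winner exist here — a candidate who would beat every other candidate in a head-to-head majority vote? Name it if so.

Design F

Head-to-head results (35 voters total):
Design E vs Design C: Design E wins 21–14.
Design E vs Design H: Design E wins 25–10.
Design E vs Design F: Design F wins 22–13.
Design C vs Design H: Design C wins 21–14.
Design C vs Design F: Design F wins 26–9.
Design H vs Design F: Design F wins 26–9.
Design F beats each rival — Design E (22–13), Design C (26–9), Design H (26–9) — so Design F is the Condorcet winner.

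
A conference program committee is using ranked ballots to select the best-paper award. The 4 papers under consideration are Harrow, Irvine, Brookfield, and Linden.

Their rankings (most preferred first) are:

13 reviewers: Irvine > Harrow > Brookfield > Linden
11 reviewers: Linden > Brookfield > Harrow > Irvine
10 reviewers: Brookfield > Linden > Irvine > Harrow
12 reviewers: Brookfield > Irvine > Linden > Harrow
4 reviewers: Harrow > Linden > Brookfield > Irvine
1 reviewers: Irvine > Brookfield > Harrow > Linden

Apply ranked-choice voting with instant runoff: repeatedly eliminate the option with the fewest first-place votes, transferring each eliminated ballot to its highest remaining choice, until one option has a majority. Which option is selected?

Brookfield

Round 1: Brookfield 22, Irvine 14, Linden 11, Harrow 4. Harrow has the fewest and is eliminated.
Round 2: Brookfield 22, Linden 15, Irvine 14. Irvine has the fewest and is eliminated.
Round 3: Brookfield 36, Linden 15. Brookfield has a majority.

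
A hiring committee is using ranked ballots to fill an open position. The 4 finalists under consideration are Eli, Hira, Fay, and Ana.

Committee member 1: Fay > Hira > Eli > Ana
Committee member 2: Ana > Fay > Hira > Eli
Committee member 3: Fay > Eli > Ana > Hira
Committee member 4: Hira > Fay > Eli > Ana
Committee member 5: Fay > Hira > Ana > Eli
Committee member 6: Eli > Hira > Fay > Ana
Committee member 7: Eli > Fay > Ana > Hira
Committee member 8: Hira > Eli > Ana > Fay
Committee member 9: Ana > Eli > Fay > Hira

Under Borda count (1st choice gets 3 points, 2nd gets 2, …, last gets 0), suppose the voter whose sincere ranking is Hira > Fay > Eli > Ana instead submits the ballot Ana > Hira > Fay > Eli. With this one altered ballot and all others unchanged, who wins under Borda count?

Borda totals with the altered ballot: Eli 13, Hira 12, Fay 16, Ana 13.
The winner is unchanged: still Fay.

Fay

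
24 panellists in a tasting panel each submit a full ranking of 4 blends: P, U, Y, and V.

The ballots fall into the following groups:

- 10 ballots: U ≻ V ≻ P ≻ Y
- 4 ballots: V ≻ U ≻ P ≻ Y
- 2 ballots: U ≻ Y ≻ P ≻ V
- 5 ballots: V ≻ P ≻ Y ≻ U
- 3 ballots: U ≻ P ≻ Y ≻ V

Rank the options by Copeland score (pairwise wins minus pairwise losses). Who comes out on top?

U

Pairwise results:
  P vs U: U wins 19–5.
  P vs Y: P wins 22–2.
  P vs V: V wins 19–5.
  U vs Y: U wins 19–5.
  U vs V: U wins 15–9.
  Y vs V: V wins 19–5.
Copeland scores (wins − losses):
  P: 1 − 2 = -1
  U: 3 − 0 = 3
  Y: 0 − 3 = -3
  V: 2 − 1 = 1
U has the best Copeland score.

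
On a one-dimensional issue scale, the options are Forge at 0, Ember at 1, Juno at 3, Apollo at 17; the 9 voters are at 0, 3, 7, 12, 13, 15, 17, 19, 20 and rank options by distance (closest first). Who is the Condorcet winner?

Apollo

With single-peaked preferences on a line, the Condorcet winner is the candidate closest to the median voter.
The median voter (position 13) is closest to Apollo at 17.
Check: Apollo vs Ember — voters closer to Apollo: 6 of 9.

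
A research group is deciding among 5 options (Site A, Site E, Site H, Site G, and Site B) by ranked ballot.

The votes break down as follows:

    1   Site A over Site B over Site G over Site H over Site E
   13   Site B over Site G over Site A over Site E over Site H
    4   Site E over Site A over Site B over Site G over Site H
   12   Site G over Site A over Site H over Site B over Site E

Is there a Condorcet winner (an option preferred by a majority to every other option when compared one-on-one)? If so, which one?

There is no Condorcet winner

Head-to-head results (30 voters total):
Site A vs Site E: Site A wins 26–4.
Site A vs Site H: Site A wins 30–0.
Site A vs Site G: Site G wins 25–5.
Site A vs Site B: Site A wins 17–13.
Site E vs Site H: Site E wins 17–13.
Site E vs Site G: Site G wins 26–4.
Site E vs Site B: Site B wins 26–4.
Site H vs Site G: Site G wins 30–0.
Site H vs Site B: Site B wins 18–12.
Site G vs Site B: Site B wins 18–12.
No candidate beats all others: Site A beats Site B beats Site G beats Site A, a majority cycle.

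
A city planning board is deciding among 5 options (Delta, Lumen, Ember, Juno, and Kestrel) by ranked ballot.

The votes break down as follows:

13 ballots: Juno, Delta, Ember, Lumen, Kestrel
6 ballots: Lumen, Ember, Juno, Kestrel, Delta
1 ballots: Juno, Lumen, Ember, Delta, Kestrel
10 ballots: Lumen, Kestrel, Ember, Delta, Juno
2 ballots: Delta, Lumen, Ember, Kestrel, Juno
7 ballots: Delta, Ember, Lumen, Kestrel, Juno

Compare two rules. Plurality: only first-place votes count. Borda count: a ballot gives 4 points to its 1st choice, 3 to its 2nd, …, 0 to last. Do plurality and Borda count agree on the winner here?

Yes

Plurality first-place counts: Delta 9, Lumen 16, Ember 0, Juno 14, Kestrel 0 → Lumen.
Borda totals: Delta 86, Lumen 100, Ember 91, Juno 68, Kestrel 45 → Lumen.
The two rules agree on Lumen.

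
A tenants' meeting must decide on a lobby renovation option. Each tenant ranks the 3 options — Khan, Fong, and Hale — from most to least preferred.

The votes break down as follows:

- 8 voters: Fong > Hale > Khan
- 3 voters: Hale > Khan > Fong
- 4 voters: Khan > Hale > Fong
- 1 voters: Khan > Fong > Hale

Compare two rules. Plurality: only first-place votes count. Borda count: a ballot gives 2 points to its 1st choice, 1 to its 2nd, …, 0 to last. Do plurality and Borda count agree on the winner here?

Plurality first-place counts: Khan 5, Fong 8, Hale 3 → Fong.
Borda totals: Khan 13, Fong 17, Hale 18 → Hale.
The two rules disagree: plurality picks Fong, Borda picks Hale.

No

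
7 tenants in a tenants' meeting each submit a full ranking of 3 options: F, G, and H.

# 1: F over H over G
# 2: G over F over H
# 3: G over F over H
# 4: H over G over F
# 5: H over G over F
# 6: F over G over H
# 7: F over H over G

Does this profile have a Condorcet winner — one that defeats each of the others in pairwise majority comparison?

No

Head-to-head results (7 voters total):
F vs G: G wins 4–3.
F vs H: F wins 5–2.
G vs H: H wins 4–3.
No candidate beats all others: F beats H beats G beats F, a majority cycle.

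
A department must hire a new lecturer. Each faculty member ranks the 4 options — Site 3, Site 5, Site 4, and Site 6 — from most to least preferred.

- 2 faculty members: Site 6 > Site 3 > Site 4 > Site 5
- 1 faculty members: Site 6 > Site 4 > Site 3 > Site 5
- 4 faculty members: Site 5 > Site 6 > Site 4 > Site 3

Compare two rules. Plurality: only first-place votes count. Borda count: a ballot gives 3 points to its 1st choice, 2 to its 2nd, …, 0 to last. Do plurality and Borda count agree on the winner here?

No

Plurality first-place counts: Site 3 0, Site 5 4, Site 4 0, Site 6 3 → Site 5.
Borda totals: Site 3 5, Site 5 12, Site 4 8, Site 6 17 → Site 6.
The two rules disagree: plurality picks Site 5, Borda picks Site 6.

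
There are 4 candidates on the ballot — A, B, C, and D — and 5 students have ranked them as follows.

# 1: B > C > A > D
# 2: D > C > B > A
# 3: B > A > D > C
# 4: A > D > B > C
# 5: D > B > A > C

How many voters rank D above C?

4

Ballots ranking D above C: 4.
Ballots ranking C above D: 1.
So 4 of 5 voters prefer D to C.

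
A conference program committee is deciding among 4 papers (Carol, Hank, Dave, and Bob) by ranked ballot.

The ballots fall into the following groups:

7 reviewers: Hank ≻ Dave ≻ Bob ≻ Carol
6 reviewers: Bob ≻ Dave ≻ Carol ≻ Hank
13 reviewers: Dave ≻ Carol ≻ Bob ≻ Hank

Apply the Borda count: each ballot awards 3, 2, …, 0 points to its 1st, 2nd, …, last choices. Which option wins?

Dave

Borda scores:
  Carol: 7·0 + 6·1 + 13·2 = 32
  Hank: 7·3 + 6·0 + 13·0 = 21
  Dave: 7·2 + 6·2 + 13·3 = 65
  Bob: 7·1 + 6·3 + 13·1 = 38
Dave has the highest total.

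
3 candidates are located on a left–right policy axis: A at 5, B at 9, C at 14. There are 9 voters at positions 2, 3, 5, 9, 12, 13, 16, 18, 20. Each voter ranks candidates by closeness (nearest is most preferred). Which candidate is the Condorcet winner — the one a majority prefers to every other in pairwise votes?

C

With single-peaked preferences on a line, the Condorcet winner is the candidate closest to the median voter.
The median voter (position 12) is closest to C at 14.
Check: C vs A — voters closer to C: 5 of 9.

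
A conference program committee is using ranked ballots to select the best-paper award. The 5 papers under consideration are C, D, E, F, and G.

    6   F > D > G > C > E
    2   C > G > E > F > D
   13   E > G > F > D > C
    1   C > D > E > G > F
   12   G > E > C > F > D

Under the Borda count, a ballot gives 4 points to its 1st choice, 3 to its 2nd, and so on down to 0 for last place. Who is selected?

Borda scores:
  C: 6·1 + 2·4 + 13·0 + 4 + 12·2 = 42
  D: 6·3 + 2·0 + 13·1 + 3 + 12·0 = 34
  E: 6·0 + 2·2 + 13·4 + 2 + 12·3 = 94
  F: 6·4 + 2·1 + 13·2 + 0 + 12·1 = 64
  G: 6·2 + 2·3 + 13·3 + 1 + 12·4 = 106
G has the highest total.

G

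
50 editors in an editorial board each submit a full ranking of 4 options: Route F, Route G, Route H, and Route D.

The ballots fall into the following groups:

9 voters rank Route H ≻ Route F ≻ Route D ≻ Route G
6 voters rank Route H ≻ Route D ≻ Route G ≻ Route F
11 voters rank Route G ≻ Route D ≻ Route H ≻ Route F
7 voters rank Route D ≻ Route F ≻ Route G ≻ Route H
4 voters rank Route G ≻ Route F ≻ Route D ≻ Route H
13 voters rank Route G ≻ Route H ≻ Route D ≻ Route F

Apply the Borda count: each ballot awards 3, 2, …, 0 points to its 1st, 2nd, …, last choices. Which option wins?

Borda scores:
  Route F: 9·2 + 6·0 + 11·0 + 7·2 + 4·2 + 13·0 = 40
  Route G: 9·0 + 6·1 + 11·3 + 7·1 + 4·3 + 13·3 = 97
  Route H: 9·3 + 6·3 + 11·1 + 7·0 + 4·0 + 13·2 = 82
  Route D: 9·1 + 6·2 + 11·2 + 7·3 + 4·1 + 13·1 = 81
Route G has the highest total.

Route G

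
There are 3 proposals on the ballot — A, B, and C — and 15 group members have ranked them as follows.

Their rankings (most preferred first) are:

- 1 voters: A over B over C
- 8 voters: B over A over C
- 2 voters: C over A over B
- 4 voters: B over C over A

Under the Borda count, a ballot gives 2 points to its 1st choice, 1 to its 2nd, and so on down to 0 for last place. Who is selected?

B

Borda scores:
  A: 2 + 8·1 + 2·1 + 4·0 = 12
  B: 1 + 8·2 + 2·0 + 4·2 = 25
  C: 0 + 8·0 + 2·2 + 4·1 = 8
B has the highest total.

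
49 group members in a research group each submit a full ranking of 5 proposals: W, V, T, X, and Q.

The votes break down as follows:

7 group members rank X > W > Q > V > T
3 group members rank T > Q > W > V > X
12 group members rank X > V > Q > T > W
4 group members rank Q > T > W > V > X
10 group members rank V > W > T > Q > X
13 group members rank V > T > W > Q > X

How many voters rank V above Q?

35

Ballots ranking V above Q: 12+10+13 = 35.
Ballots ranking Q above V: 7+3+4 = 14.
So 35 of 49 voters prefer V to Q.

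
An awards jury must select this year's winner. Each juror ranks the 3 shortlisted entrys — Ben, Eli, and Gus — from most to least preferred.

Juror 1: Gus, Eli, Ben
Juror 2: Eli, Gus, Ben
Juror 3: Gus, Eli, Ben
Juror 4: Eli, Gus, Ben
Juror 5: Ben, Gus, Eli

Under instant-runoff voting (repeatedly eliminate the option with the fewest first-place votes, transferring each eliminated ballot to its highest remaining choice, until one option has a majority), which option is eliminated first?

Ben

Round 1: Eli 2, Gus 2, Ben 1. Ben has the fewest and is eliminated.
Round 2: Gus 3, Eli 2. Gus has a majority.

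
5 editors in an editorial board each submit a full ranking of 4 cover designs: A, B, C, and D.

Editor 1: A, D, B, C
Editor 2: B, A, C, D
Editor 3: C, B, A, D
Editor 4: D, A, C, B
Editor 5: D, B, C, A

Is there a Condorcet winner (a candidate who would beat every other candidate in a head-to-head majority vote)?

No

Head-to-head results (5 voters total):
A vs B: B wins 3–2.
A vs C: A wins 3–2.
A vs D: A wins 3–2.
B vs C: B wins 3–2.
B vs D: D wins 3–2.
C vs D: D wins 3–2.
No candidate beats all others: A beats D beats B beats A, a majority cycle.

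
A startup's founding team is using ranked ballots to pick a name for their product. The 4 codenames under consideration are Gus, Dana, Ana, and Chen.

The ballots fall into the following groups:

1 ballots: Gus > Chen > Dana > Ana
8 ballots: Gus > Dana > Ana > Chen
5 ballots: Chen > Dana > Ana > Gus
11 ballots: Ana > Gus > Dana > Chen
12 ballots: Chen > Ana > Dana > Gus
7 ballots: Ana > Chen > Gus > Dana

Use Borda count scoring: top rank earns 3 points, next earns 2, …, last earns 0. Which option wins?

Borda scores:
  Gus: 3 + 8·3 + 5·0 + 11·2 + 12·0 + 7·1 = 56
  Dana: 1 + 8·2 + 5·2 + 11·1 + 12·1 + 7·0 = 50
  Ana: 0 + 8·1 + 5·1 + 11·3 + 12·2 + 7·3 = 91
  Chen: 2 + 8·0 + 5·3 + 11·0 + 12·3 + 7·2 = 67
Ana has the highest total.

Ana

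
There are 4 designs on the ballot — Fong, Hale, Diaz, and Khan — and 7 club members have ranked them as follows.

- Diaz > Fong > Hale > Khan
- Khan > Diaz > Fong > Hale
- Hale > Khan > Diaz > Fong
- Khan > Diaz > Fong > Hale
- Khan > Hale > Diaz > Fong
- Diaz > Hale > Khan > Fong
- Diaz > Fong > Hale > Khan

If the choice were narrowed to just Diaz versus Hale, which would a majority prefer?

Diaz

Ballots ranking Diaz above Hale: 5.
Ballots ranking Hale above Diaz: 2.
Diaz wins the head-to-head, 5–2.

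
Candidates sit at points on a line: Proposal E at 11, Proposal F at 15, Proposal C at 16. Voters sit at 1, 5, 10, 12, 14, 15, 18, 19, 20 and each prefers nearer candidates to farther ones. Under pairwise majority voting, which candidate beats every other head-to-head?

With single-peaked preferences on a line, the Condorcet winner is the candidate closest to the median voter.
The median voter (position 14) is closest to Proposal F at 15.
Check: Proposal F vs Proposal E — voters closer to Proposal F: 5 of 9.

Proposal F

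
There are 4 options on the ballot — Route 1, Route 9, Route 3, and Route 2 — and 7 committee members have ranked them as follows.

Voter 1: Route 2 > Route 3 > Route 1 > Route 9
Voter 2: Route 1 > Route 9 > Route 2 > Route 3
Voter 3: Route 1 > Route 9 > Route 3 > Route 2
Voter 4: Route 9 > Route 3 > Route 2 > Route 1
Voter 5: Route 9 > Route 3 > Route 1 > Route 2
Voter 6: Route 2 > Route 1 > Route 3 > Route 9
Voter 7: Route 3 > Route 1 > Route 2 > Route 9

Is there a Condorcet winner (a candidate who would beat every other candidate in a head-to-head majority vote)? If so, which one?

None — there is no Condorcet winner

Head-to-head results (7 voters total):
Route 1 vs Route 9: Route 1 wins 5–2.
Route 1 vs Route 3: Route 3 wins 4–3.
Route 1 vs Route 2: Route 1 wins 4–3.
Route 9 vs Route 3: Route 9 wins 4–3.
Route 9 vs Route 2: Route 9 wins 4–3.
Route 3 vs Route 2: Route 3 wins 4–3.
No candidate beats all others: Route 1 beats Route 9 beats Route 3 beats Route 1, a majority cycle.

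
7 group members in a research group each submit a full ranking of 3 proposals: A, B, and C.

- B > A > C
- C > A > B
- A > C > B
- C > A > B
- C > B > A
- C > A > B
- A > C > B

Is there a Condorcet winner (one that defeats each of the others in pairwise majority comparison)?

Head-to-head results (7 voters total):
A vs B: A wins 5–2.
A vs C: C wins 4–3.
B vs C: C wins 6–1.
C beats each rival — A (4–3), B (6–1) — so C is the Condorcet winner.

Yes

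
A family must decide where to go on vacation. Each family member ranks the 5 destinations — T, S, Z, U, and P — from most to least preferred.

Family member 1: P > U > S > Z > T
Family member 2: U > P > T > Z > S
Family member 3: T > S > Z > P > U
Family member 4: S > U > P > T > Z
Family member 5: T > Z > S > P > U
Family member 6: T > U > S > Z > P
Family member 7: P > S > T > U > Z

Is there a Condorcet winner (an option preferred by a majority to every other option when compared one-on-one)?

Head-to-head results (7 voters total):
T vs S: T wins 4–3.
T vs Z: T wins 6–1.
T vs U: T wins 4–3.
T vs P: P wins 4–3.
S vs Z: S wins 5–2.
S vs U: S wins 4–3.
S vs P: S wins 4–3.
Z vs U: U wins 5–2.
Z vs P: P wins 4–3.
U vs P: P wins 4–3.
No candidate beats all others: T beats S beats P beats T, a majority cycle.

No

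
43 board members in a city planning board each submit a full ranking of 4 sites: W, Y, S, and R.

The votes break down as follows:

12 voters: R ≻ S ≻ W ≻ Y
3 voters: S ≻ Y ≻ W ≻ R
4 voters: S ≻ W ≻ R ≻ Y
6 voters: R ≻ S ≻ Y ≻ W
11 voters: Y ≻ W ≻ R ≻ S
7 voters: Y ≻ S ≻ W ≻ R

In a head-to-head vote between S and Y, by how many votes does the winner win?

Ballots ranking S above Y: 12+3+4+6 = 25.
Ballots ranking Y above S: 11+7 = 18.
S wins 25–18, a margin of 7.

7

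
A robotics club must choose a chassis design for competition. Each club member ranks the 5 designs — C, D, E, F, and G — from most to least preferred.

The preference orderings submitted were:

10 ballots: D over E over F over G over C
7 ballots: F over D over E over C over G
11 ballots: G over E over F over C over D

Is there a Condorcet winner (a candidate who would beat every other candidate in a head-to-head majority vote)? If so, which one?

No Condorcet winner

Head-to-head results (28 voters total):
C vs D: D wins 17–11.
C vs E: E wins 28–0.
C vs F: F wins 28–0.
C vs G: G wins 21–7.
D vs E: D wins 17–11.
D vs F: F wins 18–10.
D vs G: D wins 17–11.
E vs F: E wins 21–7.
E vs G: E wins 17–11.
F vs G: F wins 17–11.
No candidate beats all others: D beats E beats F beats D, a majority cycle.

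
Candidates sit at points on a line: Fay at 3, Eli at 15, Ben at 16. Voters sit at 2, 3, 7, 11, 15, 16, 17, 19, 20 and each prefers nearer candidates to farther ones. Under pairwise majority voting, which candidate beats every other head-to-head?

With single-peaked preferences on a line, the Condorcet winner is the candidate closest to the median voter.
The median voter (position 15) is closest to Eli at 15.
Check: Eli vs Fay — voters closer to Eli: 6 of 9.

Eli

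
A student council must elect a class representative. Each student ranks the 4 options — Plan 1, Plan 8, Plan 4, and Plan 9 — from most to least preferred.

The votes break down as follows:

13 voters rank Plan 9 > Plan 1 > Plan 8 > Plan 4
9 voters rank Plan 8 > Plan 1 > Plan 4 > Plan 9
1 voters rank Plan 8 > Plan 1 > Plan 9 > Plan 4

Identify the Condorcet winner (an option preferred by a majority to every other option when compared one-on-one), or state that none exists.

Head-to-head results (23 voters total):
Plan 1 vs Plan 8: Plan 1 wins 13–10.
Plan 1 vs Plan 4: Plan 1 wins 23–0.
Plan 1 vs Plan 9: Plan 9 wins 13–10.
Plan 8 vs Plan 4: Plan 8 wins 23–0.
Plan 8 vs Plan 9: Plan 9 wins 13–10.
Plan 4 vs Plan 9: Plan 9 wins 14–9.
Plan 9 beats each rival — Plan 1 (13–10), Plan 8 (13–10), Plan 4 (14–9) — so Plan 9 is the Condorcet winner.

Plan 9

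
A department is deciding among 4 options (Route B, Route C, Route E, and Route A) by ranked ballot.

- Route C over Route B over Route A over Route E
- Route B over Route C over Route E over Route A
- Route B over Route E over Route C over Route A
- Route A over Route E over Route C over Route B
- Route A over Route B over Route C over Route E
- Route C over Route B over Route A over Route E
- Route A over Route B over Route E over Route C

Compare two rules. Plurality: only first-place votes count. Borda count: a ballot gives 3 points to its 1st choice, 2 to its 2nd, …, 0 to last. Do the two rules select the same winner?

Plurality first-place counts: Route B 2, Route C 2, Route E 0, Route A 3 → Route A.
Borda totals: Route B 14, Route C 11, Route E 6, Route A 11 → Route B.
The two rules disagree: plurality picks Route A, Borda picks Route B.

No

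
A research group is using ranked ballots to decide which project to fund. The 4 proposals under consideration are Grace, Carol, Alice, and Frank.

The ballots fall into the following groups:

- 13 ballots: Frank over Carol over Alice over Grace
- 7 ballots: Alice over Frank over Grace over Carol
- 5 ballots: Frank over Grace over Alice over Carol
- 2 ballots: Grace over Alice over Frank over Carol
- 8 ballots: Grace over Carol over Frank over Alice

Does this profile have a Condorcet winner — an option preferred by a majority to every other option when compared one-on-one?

Yes

Head-to-head results (35 voters total):
Grace vs Carol: Grace wins 22–13.
Grace vs Alice: Alice wins 20–15.
Grace vs Frank: Frank wins 25–10.
Carol vs Alice: Carol wins 21–14.
Carol vs Frank: Frank wins 27–8.
Alice vs Frank: Frank wins 26–9.
Frank beats each rival — Grace (25–10), Carol (27–8), Alice (26–9) — so Frank is the Condorcet winner.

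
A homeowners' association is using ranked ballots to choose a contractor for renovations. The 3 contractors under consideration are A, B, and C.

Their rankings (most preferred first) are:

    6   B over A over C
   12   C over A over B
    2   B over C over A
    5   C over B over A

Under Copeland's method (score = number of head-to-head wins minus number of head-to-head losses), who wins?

C

Pairwise results:
  A vs B: B wins 13–12.
  A vs C: C wins 19–6.
  B vs C: C wins 17–8.
Copeland scores (wins − losses):
  A: 0 − 2 = -2
  B: 1 − 1 = 0
  C: 2 − 0 = 2
C has the best Copeland score.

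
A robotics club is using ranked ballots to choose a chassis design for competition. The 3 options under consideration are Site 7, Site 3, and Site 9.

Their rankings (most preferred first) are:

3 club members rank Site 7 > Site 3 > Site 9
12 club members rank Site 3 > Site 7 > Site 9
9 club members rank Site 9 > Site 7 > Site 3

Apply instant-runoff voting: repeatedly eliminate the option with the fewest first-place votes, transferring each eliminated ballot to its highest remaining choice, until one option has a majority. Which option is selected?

Site 3

Round 1: Site 3 12, Site 9 9, Site 7 3. Site 7 has the fewest and is eliminated.
Round 2: Site 3 15, Site 9 9. Site 3 has a majority.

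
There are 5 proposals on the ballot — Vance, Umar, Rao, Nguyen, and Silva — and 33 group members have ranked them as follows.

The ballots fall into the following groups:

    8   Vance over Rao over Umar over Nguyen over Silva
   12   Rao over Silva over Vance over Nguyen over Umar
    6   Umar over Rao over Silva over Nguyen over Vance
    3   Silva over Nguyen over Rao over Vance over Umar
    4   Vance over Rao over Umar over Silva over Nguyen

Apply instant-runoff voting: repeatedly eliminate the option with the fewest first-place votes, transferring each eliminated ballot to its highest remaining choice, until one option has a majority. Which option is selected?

Round 1: Vance 12, Rao 12, Umar 6, Silva 3, Nguyen 0. Nguyen has the fewest and is eliminated.
Round 2: Vance 12, Rao 12, Umar 6, Silva 3. Silva has the fewest and is eliminated.
Round 3: Rao 15, Vance 12, Umar 6. Umar has the fewest and is eliminated.
Round 4: Rao 21, Vance 12. Rao has a majority.

Rao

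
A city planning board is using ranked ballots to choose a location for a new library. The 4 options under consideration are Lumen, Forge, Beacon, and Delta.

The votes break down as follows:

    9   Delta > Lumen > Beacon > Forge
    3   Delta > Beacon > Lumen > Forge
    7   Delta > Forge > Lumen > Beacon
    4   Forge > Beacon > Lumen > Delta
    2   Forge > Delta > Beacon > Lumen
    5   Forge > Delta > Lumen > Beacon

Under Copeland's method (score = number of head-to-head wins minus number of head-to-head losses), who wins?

Pairwise results:
  Lumen vs Forge: Forge wins 18–12.
  Lumen vs Beacon: Lumen wins 21–9.
  Lumen vs Delta: Delta wins 26–4.
  Forge vs Beacon: Forge wins 18–12.
  Forge vs Delta: Delta wins 19–11.
  Beacon vs Delta: Delta wins 26–4.
Copeland scores (wins − losses):
  Lumen: 1 − 2 = -1
  Forge: 2 − 1 = 1
  Beacon: 0 − 3 = -3
  Delta: 3 − 0 = 3
Delta has the best Copeland score.

Delta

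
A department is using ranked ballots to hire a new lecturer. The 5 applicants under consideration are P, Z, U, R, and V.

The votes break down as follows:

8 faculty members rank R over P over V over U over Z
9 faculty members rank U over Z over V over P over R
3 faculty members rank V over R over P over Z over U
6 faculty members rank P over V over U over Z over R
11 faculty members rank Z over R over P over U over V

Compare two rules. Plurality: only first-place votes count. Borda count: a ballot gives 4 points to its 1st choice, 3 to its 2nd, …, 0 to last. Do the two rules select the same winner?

Plurality first-place counts: P 6, Z 11, U 9, R 8, V 3 → Z.
Borda totals: P 85, Z 80, U 67, R 74, V 64 → P.
The two rules disagree: plurality picks Z, Borda picks P.

No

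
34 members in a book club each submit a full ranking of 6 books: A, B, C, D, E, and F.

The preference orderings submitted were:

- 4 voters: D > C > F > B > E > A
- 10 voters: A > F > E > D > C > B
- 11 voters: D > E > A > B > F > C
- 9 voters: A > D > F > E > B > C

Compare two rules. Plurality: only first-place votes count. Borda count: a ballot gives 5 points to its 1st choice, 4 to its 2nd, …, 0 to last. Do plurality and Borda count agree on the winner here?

No

Plurality first-place counts: A 19, B 0, C 0, D 15, E 0, F 0 → A.
Borda totals: A 128, B 39, C 26, D 131, E 96, F 90 → D.
The two rules disagree: plurality picks A, Borda picks D.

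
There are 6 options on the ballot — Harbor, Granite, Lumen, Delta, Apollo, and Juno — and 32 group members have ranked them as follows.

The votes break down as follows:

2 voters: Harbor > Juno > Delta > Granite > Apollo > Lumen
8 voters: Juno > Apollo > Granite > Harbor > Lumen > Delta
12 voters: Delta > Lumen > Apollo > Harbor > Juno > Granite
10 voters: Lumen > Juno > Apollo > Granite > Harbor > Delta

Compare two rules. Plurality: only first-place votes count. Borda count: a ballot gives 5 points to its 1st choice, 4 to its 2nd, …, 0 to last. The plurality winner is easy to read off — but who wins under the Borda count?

Lumen

Plurality first-place counts: Harbor 2, Granite 0, Lumen 10, Delta 12, Apollo 0, Juno 8 → Delta.
Borda totals: Harbor 60, Granite 48, Lumen 106, Delta 66, Apollo 100, Juno 100 → Lumen.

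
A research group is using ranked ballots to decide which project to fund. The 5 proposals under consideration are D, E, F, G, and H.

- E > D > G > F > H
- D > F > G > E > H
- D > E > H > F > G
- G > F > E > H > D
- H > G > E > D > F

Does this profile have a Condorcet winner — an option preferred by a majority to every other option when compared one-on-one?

Head-to-head results (5 voters total):
D vs E: E wins 3–2.
D vs F: D wins 4–1.
D vs G: D wins 3–2.
D vs H: D wins 3–2.
E vs F: E wins 3–2.
E vs G: G wins 3–2.
E vs H: E wins 4–1.
F vs G: G wins 3–2.
F vs H: F wins 3–2.
G vs H: G wins 3–2.
No candidate beats all others: D beats G beats E beats D, a majority cycle.

No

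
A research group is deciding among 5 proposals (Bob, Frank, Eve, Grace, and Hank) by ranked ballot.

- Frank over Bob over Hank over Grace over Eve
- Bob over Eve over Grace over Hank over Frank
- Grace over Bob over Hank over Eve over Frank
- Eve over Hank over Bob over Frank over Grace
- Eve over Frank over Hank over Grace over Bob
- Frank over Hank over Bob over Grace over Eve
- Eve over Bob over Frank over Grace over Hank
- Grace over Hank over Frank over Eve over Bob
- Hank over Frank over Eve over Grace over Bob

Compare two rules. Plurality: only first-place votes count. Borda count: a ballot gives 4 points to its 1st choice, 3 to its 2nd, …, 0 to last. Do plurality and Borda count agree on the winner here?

No

Plurality first-place counts: Bob 1, Frank 2, Eve 3, Grace 2, Hank 1 → Eve.
Borda totals: Bob 17, Frank 19, Eve 19, Grace 15, Hank 20 → Hank.
The two rules disagree: plurality picks Eve, Borda picks Hank.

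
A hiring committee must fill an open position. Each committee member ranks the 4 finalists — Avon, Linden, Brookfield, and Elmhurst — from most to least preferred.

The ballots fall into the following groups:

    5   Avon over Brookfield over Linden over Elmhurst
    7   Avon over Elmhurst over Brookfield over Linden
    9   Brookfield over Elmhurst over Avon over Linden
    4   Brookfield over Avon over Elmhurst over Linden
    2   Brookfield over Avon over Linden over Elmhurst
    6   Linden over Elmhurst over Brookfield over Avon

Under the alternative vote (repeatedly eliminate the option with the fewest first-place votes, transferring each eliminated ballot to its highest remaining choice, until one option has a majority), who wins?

Brookfield

Round 1: Brookfield 15, Avon 12, Linden 6, Elmhurst 0. Elmhurst has the fewest and is eliminated.
Round 2: Brookfield 15, Avon 12, Linden 6. Linden has the fewest and is eliminated.
Round 3: Brookfield 21, Avon 12. Brookfield has a majority.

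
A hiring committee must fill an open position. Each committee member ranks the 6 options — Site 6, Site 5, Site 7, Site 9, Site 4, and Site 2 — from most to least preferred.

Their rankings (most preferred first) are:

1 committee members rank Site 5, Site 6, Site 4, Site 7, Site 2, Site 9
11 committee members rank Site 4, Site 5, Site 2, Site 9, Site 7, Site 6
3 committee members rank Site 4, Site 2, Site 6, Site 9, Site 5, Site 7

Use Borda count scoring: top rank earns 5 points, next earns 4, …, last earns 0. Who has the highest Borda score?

Site 4

Borda scores:
  Site 6: 4 + 11·0 + 3·3 = 13
  Site 5: 5 + 11·4 + 3·1 = 52
  Site 7: 2 + 11·1 + 3·0 = 13
  Site 9: 0 + 11·2 + 3·2 = 28
  Site 4: 3 + 11·5 + 3·5 = 73
  Site 2: 1 + 11·3 + 3·4 = 46
Site 4 has the highest total.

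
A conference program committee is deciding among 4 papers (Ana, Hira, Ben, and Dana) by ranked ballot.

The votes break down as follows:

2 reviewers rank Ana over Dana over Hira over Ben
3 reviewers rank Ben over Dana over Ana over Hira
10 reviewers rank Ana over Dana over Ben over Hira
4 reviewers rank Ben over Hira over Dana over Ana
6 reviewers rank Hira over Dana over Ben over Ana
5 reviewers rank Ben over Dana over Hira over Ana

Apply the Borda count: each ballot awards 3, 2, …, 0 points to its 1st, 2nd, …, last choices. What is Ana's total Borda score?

Borda scores:
  Ana: 2·3 + 3·1 + 10·3 + 4·0 + 6·0 + 5·0 = 39
  Hira: 2·1 + 3·0 + 10·0 + 4·2 + 6·3 + 5·1 = 33
  Ben: 2·0 + 3·3 + 10·1 + 4·3 + 6·1 + 5·3 = 52
  Dana: 2·2 + 3·2 + 10·2 + 4·1 + 6·2 + 5·2 = 56

39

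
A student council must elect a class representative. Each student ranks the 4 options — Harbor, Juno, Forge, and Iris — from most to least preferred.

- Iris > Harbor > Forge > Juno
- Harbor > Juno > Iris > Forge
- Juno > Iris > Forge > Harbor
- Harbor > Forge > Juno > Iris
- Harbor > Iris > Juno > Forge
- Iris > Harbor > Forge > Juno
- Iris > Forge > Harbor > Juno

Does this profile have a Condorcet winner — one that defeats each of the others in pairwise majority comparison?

Yes

Head-to-head results (7 voters total):
Harbor vs Juno: Harbor wins 6–1.
Harbor vs Forge: Harbor wins 5–2.
Harbor vs Iris: Iris wins 4–3.
Juno vs Forge: Forge wins 4–3.
Juno vs Iris: Iris wins 4–3.
Forge vs Iris: Iris wins 6–1.
Iris beats each rival — Harbor (4–3), Juno (4–3), Forge (6–1) — so Iris is the Condorcet winner.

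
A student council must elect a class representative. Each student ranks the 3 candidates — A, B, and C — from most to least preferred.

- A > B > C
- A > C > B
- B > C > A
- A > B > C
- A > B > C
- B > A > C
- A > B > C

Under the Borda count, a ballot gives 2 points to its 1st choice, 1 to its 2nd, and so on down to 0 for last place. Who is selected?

Borda scores:
  A: 2 + 2 + 0 + 2 + 2 + 1 + 2 = 11
  B: 1 + 0 + 2 + 1 + 1 + 2 + 1 = 8
  C: 0 + 1 + 1 + 0 + 0 + 0 + 0 = 2
A has the highest total.

A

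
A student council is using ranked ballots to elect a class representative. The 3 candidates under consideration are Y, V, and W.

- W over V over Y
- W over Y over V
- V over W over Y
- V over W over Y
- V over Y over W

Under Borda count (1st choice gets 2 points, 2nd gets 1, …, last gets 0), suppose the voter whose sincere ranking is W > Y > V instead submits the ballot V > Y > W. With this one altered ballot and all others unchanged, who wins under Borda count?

V

Borda totals with the altered ballot: Y 2, V 9, W 4.
The winner is unchanged: still V.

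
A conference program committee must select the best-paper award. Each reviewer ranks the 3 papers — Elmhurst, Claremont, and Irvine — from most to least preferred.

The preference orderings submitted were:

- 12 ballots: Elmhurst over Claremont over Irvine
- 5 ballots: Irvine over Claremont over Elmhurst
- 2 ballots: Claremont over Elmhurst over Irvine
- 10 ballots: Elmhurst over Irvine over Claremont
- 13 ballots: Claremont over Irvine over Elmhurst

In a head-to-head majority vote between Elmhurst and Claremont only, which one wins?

Elmhurst

Ballots ranking Elmhurst above Claremont: 12+10 = 22.
Ballots ranking Claremont above Elmhurst: 5+2+13 = 20.
Elmhurst wins the head-to-head, 22–20.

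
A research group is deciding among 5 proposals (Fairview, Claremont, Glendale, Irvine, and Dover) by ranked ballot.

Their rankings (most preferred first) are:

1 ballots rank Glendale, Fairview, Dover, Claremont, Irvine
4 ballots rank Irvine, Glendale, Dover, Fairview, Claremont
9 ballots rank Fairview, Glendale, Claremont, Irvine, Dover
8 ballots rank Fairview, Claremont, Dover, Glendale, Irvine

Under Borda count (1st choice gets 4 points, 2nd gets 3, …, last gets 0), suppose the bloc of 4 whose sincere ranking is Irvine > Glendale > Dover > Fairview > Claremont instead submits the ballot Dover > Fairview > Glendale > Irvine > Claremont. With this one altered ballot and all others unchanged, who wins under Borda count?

Borda totals with the altered ballot: Fairview 83, Claremont 43, Glendale 47, Irvine 13, Dover 34.
The winner is unchanged: still Fairview.

Fairview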